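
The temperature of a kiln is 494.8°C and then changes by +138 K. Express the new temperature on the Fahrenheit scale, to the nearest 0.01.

1171.04°F

The 138 K change is an interval; Kelvin and Celsius degrees are the same size, so ΔC = +138°C.
Final Celsius temperature: 494.8000 + 138.0000 = 632.8000°C.
In Fahrenheit: 632.8000 × 1.8 + 32 = 1171.04°F.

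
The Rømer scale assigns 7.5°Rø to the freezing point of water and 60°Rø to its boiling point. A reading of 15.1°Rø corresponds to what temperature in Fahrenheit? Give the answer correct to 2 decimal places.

Linear interpolation between the fixed points: C = (15.1 - 7.5) × 100 / (60 - 7.5) = 14.4762°C.
Then 14.4762 × 1.8 + 32 = 58.06°F.

58.06°F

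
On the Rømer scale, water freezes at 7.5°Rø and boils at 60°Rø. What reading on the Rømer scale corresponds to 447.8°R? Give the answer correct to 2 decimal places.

-5.30°Rø

First in Celsius: (447.8 - 491.67) × 5/9 = -24.3722°C.
Linearly onto the Rømer scale: 7.5 + (-24.3722 / 100) × (60 - 7.5) = -5.30°Rø.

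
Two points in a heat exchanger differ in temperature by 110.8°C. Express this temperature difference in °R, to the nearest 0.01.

199.44°R

An interval of 1°C corresponds to 1.8°R.
110.8 × 1.8 = 199.44.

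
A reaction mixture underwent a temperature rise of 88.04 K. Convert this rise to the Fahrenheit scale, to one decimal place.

An interval of 1 K corresponds to 1.8°F.
88.04 × 1.8 = 158.5.

158.5°F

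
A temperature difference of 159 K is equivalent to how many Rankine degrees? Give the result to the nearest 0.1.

An interval of 1 K corresponds to 1.8°R.
159 × 1.8 = 286.2.

286.2°R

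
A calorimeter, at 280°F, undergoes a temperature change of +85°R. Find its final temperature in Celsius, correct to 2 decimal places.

185.00°C

Initial temperature in Celsius: (280 - 32) × 5/9 = 137.7778°C.
The 85°R change is an interval, so only the factor 5/9 applies: +85 × 5/9 = +47.2222°C.
Final Celsius temperature: 137.7778 + 47.2222 = 185.0000°C.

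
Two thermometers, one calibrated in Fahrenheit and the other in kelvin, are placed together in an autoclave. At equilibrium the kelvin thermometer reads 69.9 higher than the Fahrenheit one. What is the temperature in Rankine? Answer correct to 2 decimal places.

Let x be the Fahrenheit reading; then the kelvin reading is 5/9·x + 255.372.
(5/9·x + 255.372) - x = 69.9  ⇒  (-4/9)·x = -185.472  ⇒  x = 417.3125°F.
In Celsius: (417.3125 - 32) × 5/9 = 214.0625°C.
In Rankine: 214.0625 × 1.8 + 491.67 = 876.98°R.

876.98°R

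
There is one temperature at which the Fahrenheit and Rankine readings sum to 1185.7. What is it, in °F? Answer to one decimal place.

Let F be the Fahrenheit reading. The Rankine reading is R = 1·F + 459.67.
Require F + R = 1185.7: (2)·F + 459.67 = 1185.7.
F = (1185.7 - 459.67) / (2) = 363.0.

363.0°F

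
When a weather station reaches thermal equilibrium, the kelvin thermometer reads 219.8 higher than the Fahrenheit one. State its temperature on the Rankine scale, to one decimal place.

539.7°R

Let x be the Fahrenheit reading; then the kelvin reading is 5/9·x + 255.372.
(5/9·x + 255.372) - x = 219.8  ⇒  (-4/9)·x = -35.5722  ⇒  x = 80.0375°F.
In Celsius: (80.0375 - 32) × 5/9 = 26.6875°C.
In Rankine: 26.6875 × 1.8 + 491.67 = 539.7°R.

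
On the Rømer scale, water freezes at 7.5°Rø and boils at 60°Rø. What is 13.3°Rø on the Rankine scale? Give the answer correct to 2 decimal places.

511.56°R

Linear interpolation between the fixed points: C = (13.3 - 7.5) × 100 / (60 - 7.5) = 11.0476°C.
Then 11.0476 × 1.8 + 491.67 = 511.56°R.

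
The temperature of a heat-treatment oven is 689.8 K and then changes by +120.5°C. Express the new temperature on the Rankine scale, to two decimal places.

1458.54°R

Initial temperature in Celsius: 689.8 - 273.15 = 416.6500°C.
Final Celsius temperature: 416.6500 + 120.5000 = 537.1500°C.
In Rankine: 537.1500 × 1.8 + 491.67 = 1458.54°R.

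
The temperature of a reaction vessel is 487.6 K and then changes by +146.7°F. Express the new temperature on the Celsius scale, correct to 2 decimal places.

Initial temperature in Celsius: 487.6 - 273.15 = 214.4500°C.
The 146.7°F change is an interval, so only the factor 5/9 applies: +146.7 × 5/9 = +81.5000°C.
Final Celsius temperature: 214.4500 + 81.5000 = 295.9500°C.

295.95°C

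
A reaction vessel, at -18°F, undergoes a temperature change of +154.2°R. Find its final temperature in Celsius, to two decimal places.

57.89°C

Initial temperature in Celsius: (-18 - 32) × 5/9 = -27.7778°C.
The 154.2°R change is an interval, so only the factor 5/9 applies: +154.2 × 5/9 = +85.6667°C.
Final Celsius temperature: -27.7778 + 85.6667 = 57.8889°C.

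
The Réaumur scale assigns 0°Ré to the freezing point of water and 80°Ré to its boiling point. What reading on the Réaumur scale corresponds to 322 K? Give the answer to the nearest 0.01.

39.08°Ré

First in Celsius: 322 - 273.15 = 48.8500°C.
Linearly onto the Réaumur scale: 0 + (48.8500 / 100) × (80 - 0) = 39.08°Ré.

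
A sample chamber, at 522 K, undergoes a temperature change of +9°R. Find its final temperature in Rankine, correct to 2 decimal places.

Initial temperature in Celsius: 522 - 273.15 = 248.8500°C.
The 9°R change is an interval, so only the factor 5/9 applies: +9 × 5/9 = +5.0000°C.
Final Celsius temperature: 248.8500 + 5.0000 = 253.8500°C.
In Rankine: 253.8500 × 1.8 + 491.67 = 948.60°R.

948.60°R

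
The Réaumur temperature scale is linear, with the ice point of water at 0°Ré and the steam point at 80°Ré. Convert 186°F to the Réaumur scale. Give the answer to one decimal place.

First in Celsius: (186 - 32) × 5/9 = 85.5556°C.
Linearly onto the Réaumur scale: 0 + (85.5556 / 100) × (80 - 0) = 68.4°Ré.

68.4°Ré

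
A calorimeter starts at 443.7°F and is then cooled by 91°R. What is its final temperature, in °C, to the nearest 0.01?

178.17°C

Initial temperature in Celsius: (443.7 - 32) × 5/9 = 228.7222°C.
The 91°R change is an interval, so only the factor 5/9 applies: -91 × 5/9 = -50.5556°C.
Final Celsius temperature: 228.7222 - 50.5556 = 178.1667°C.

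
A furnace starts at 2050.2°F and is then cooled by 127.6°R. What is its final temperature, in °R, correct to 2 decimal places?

2382.27°R

Initial temperature in Celsius: (2050.2 - 32) × 5/9 = 1121.2222°C.
The 127.6°R change is an interval, so only the factor 5/9 applies: -127.6 × 5/9 = -70.8889°C.
Final Celsius temperature: 1121.2222 - 70.8889 = 1050.3333°C.
In Rankine: 1050.3333 × 1.8 + 491.67 = 2382.27°R.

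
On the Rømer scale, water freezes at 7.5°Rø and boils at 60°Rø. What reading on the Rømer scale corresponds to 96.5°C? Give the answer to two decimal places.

58.16°Rø

Linearly onto the Rømer scale: 7.5 + (96.5000 / 100) × (60 - 7.5) = 58.16°Rø.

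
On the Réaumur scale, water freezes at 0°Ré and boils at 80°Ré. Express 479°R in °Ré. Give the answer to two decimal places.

First in Celsius: (479 - 491.67) × 5/9 = -7.0389°C.
Linearly onto the Réaumur scale: 0 + (-7.0389 / 100) × (80 - 0) = -5.63°Ré.

-5.63°Ré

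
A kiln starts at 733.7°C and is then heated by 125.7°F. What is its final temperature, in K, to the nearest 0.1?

1076.7 K

The 125.7°F change is an interval, so only the factor 5/9 applies: +125.7 × 5/9 = +69.8333°C.
Final Celsius temperature: 733.7000 + 69.8333 = 803.5333°C.
In kelvin: 803.5333 + 273.15 = 1076.7 K.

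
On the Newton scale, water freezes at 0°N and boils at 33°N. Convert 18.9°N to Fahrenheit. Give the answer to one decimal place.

135.1°F

Linear interpolation between the fixed points: C = (18.9 - 0) × 100 / (33 - 0) = 57.2727°C.
Then 57.2727 × 1.8 + 32 = 135.1°F.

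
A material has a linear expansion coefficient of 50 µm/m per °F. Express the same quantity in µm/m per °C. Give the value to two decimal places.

Since only a temperature interval is involved, the additive offset between the scales drops out.
A change of 1°C is a change of 1.8°F, so per °C the value is 50 × 1.8 = 90.00.

90.00 µm/m per °C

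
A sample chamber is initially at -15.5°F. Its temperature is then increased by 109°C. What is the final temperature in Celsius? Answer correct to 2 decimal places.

Initial temperature in Celsius: (-15.5 - 32) × 5/9 = -26.3889°C.
Final Celsius temperature: -26.3889 + 109.0000 = 82.6111°C.

82.61°C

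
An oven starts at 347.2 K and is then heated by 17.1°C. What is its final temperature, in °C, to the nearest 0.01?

Initial temperature in Celsius: 347.2 - 273.15 = 74.0500°C.
Final Celsius temperature: 74.0500 + 17.1000 = 91.1500°C.

91.15°C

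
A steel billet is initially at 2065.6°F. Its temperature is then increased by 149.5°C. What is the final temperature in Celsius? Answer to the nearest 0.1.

1279.3°C

Initial temperature in Celsius: (2065.6 - 32) × 5/9 = 1129.7778°C.
Final Celsius temperature: 1129.7778 + 149.5000 = 1279.2778°C.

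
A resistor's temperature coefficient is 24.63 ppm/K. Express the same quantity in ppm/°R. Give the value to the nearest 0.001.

The quantity depends on a temperature interval, so only the ratio of degree sizes applies; the offset between the scales is irrelevant.
A change of 1°R is a change of 5/9 K, so per °R the value is 24.63 × 5/9 = 13.683.

13.683 ppm/°R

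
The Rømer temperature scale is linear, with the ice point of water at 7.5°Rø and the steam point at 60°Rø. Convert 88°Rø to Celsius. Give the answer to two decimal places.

153.33°C

Linear interpolation between the fixed points: C = (88 - 7.5) × 100 / (60 - 7.5) = 153.3333°C.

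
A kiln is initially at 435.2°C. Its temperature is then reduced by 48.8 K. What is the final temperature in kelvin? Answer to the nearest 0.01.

659.55 K

The 48.8 K change is an interval; Kelvin and Celsius degrees are the same size, so ΔC = -48.8°C.
Final Celsius temperature: 435.2000 - 48.8000 = 386.4000°C.
In kelvin: 386.4000 + 273.15 = 659.55 K.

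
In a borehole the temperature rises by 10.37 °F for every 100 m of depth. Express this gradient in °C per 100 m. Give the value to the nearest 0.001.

Since only a temperature interval is involved, the additive offset between the scales drops out.
A change of 1°F is a change of 5/9°C, so 10.37 × 5/9 = 5.761.

5.761 °C/100 m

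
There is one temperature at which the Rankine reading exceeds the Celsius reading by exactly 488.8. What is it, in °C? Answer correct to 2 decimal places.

-3.59°C

Let C be the Celsius reading. The Rankine reading is R = 1.8·C + 491.67.
Require R - C = 488.8: (0.8)·C + 491.67 = 488.8.
C = (488.8 - 491.67) / (0.8) = -3.59.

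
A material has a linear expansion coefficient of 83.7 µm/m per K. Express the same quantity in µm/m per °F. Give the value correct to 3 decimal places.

Since only a temperature interval is involved, the additive offset between the scales drops out.
A change of 1°F is a change of 5/9 K, so per °F the value is 83.7 × 5/9 = 46.500.

46.500 µm/m per °F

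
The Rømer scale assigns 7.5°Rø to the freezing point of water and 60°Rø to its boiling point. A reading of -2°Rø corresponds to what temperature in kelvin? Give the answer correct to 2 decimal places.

Linear interpolation between the fixed points: C = (-2 - 7.5) × 100 / (60 - 7.5) = -18.0952°C.
Then -18.0952 + 273.15 = 255.05 K.

255.05 K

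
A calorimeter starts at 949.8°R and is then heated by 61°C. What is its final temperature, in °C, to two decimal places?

315.52°C

Initial temperature in Celsius: (949.8 - 491.67) × 5/9 = 254.5167°C.
Final Celsius temperature: 254.5167 + 61.0000 = 315.5167°C.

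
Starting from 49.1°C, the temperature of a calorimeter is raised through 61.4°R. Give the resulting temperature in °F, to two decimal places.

181.78°F

The 61.4°R change is an interval, so only the factor 5/9 applies: +61.4 × 5/9 = +34.1111°C.
Final Celsius temperature: 49.1000 + 34.1111 = 83.2111°C.
In Fahrenheit: 83.2111 × 1.8 + 32 = 181.78°F.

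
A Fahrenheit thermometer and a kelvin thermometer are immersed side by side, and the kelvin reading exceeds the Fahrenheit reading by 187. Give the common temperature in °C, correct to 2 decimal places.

Let x be the Fahrenheit reading; then the kelvin reading is 5/9·x + 255.372.
(5/9·x + 255.372) - x = 187  ⇒  (-4/9)·x = -68.3722  ⇒  x = 153.8375°F.
In Celsius: (153.8375 - 32) × 5/9 = 67.69°C.

67.69°C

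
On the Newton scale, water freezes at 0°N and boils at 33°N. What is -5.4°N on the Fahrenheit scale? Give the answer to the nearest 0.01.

Linear interpolation between the fixed points: C = (-5.4 - 0) × 100 / (33 - 0) = -16.3636°C.
Then -16.3636 × 1.8 + 32 = 2.55°F.

2.55°F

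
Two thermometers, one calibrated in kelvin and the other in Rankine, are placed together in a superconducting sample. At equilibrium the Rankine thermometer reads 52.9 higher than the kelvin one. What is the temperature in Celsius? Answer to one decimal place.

Let x be the kelvin reading; then the Rankine reading is 1.8·x.
(1.8·x) - x = 52.9  ⇒  (0.8)·x = 52.9  ⇒  x = 66.1250 K.
In Celsius: 66.125 - 273.15 = -207.0°C.

-207.0°C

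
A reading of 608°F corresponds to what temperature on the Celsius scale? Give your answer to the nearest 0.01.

320.00°C

In Celsius: (608 - 32) × 5/9 = 320.0000°C.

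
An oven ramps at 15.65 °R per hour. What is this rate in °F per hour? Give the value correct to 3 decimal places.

15.650 °F/hour

The quantity depends on a temperature interval, so only the ratio of degree sizes applies; the offset between the scales is irrelevant.
A change of 1°R is a change of 1°F, so 15.65 × 1 = 15.650.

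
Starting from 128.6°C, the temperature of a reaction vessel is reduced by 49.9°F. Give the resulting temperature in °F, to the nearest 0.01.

213.58°F

The 49.9°F change is an interval, so only the factor 5/9 applies: -49.9 × 5/9 = -27.7222°C.
Final Celsius temperature: 128.6000 - 27.7222 = 100.8778°C.
In Fahrenheit: 100.8778 × 1.8 + 32 = 213.58°F.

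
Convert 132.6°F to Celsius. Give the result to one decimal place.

55.9°C

In Celsius: (132.6 - 32) × 5/9 = 55.8889°C.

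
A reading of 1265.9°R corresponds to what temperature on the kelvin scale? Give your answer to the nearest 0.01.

703.28 K

In Celsius: (1265.9 - 491.67) × 5/9 = 430.1278°C.
In kelvin: 430.1278 + 273.15 = 703.28 K.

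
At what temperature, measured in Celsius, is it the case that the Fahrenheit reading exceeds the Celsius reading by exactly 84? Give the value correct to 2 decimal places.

Let C be the Celsius reading. The Fahrenheit reading is F = 1.8·C + 32.
Require F - C = 84: (0.8)·C + 32 = 84.
C = (84 - 32) / (0.8) = 65.00.

65.00°C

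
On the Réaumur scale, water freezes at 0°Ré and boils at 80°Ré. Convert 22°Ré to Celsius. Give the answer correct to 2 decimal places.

27.50°C

Linear interpolation between the fixed points: C = (22 - 0) × 100 / (80 - 0) = 27.5000°C.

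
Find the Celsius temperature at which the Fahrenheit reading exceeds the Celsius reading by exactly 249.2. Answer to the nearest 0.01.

271.50°C

Let C be the Celsius reading. The Fahrenheit reading is F = 1.8·C + 32.
Require F - C = 249.2: (0.8)·C + 32 = 249.2.
C = (249.2 - 32) / (0.8) = 271.50.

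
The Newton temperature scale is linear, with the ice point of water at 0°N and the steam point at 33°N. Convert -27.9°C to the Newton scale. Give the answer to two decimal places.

-9.21°N

Linearly onto the Newton scale: 0 + (-27.9000 / 100) × (33 - 0) = -9.21°N.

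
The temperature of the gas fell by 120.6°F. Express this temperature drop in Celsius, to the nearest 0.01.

67.00°C

For a temperature interval the offset drops out; only the factor 5/9 applies.
120.6 × 5/9 = 67.00.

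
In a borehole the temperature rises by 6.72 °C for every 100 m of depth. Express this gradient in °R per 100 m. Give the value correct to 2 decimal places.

12.10 °R/100 m

Since only a temperature interval is involved, the additive offset between the scales drops out.
A change of 1°C is a change of 1.8°R, so 6.72 × 1.8 = 12.10.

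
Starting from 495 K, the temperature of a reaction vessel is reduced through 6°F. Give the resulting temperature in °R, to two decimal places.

885.00°R

Initial temperature in Celsius: 495 - 273.15 = 221.8500°C.
The 6°F change is an interval, so only the factor 5/9 applies: -6 × 5/9 = -3.3333°C.
Final Celsius temperature: 221.8500 - 3.3333 = 218.5167°C.
In Rankine: 218.5167 × 1.8 + 491.67 = 885.00°R.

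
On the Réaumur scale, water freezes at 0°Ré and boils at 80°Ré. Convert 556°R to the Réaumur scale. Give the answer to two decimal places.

28.59°Ré

First in Celsius: (556 - 491.67) × 5/9 = 35.7389°C.
Linearly onto the Réaumur scale: 0 + (35.7389 / 100) × (80 - 0) = 28.59°Ré.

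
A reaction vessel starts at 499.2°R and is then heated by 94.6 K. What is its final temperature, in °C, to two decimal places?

Initial temperature in Celsius: (499.2 - 491.67) × 5/9 = 4.1833°C.
The 94.6 K change is an interval; Kelvin and Celsius degrees are the same size, so ΔC = +94.6°C.
Final Celsius temperature: 4.1833 + 94.6000 = 98.7833°C.

98.78°C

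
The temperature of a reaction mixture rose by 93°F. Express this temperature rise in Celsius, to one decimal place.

51.7°C

An interval of 1°F corresponds to 5/9°C.
93 × 5/9 = 51.7.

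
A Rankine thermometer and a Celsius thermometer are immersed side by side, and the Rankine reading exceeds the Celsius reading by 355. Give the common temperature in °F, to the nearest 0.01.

-275.51°F

Let x be the Rankine reading; then the Celsius reading is 5/9·x - 273.15.
(5/9·x - 273.15) - x = -355  ⇒  (-4/9)·x = -81.85  ⇒  x = 184.1625°R.
In Celsius: (184.1625 - 491.67) × 5/9 = -170.8375°C.
In Fahrenheit: -170.8375 × 1.8 + 32 = -275.51°F.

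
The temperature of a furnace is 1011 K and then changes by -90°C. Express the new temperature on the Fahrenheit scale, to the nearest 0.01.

1198.13°F

Initial temperature in Celsius: 1011 - 273.15 = 737.8500°C.
Final Celsius temperature: 737.8500 - 90.0000 = 647.8500°C.
In Fahrenheit: 647.8500 × 1.8 + 32 = 1198.13°F.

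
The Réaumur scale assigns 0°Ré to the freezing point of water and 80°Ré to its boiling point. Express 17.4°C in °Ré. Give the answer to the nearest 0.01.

13.92°Ré

Linearly onto the Réaumur scale: 0 + (17.4000 / 100) × (80 - 0) = 13.92°Ré.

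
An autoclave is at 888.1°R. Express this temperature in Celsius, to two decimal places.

220.24°C

In Celsius: (888.1 - 491.67) × 5/9 = 220.2389°C.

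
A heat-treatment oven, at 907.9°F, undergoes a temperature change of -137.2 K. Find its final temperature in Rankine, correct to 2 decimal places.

1120.61°R

Initial temperature in Celsius: (907.9 - 32) × 5/9 = 486.6111°C.
The 137.2 K change is an interval; Kelvin and Celsius degrees are the same size, so ΔC = -137.2°C.
Final Celsius temperature: 486.6111 - 137.2000 = 349.4111°C.
In Rankine: 349.4111 × 1.8 + 491.67 = 1120.61°R.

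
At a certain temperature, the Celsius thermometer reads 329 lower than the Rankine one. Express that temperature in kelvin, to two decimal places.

69.81 K

Let x be the Rankine reading; then the Celsius reading is 5/9·x - 273.15.
(5/9·x - 273.15) - x = -329  ⇒  (-4/9)·x = -55.85  ⇒  x = 125.6625°R.
In Celsius: (125.6625 - 491.67) × 5/9 = -203.3375°C.
In kelvin: -203.3375 + 273.15 = 69.81 K.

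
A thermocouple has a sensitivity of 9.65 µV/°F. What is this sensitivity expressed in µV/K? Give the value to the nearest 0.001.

The quantity depends on a temperature interval, so only the ratio of degree sizes applies; the offset between the scales is irrelevant.
A change of 1 K is a change of 1.8°F, so per K the value is 9.65 × 1.8 = 17.370.

17.370 µV/K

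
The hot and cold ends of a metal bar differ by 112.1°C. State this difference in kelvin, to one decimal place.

Celsius and kelvin degrees are the same size, so the interval is unchanged: 112.1.

112.1 K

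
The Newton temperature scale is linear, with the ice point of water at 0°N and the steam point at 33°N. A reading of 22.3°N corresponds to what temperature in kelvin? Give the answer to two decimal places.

Linear interpolation between the fixed points: C = (22.3 - 0) × 100 / (33 - 0) = 67.5758°C.
Then 67.5758 + 273.15 = 340.73 K.

340.73 K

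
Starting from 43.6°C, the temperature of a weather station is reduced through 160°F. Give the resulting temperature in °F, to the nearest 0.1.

The 160°F change is an interval, so only the factor 5/9 applies: -160 × 5/9 = -88.8889°C.
Final Celsius temperature: 43.6000 - 88.8889 = -45.2889°C.
In Fahrenheit: -45.2889 × 1.8 + 32 = -49.5°F.

-49.5°F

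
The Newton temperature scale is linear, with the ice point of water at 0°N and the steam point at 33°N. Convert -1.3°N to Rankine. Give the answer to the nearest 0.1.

Linear interpolation between the fixed points: C = (-1.3 - 0) × 100 / (33 - 0) = -3.9394°C.
Then -3.9394 × 1.8 + 491.67 = 484.6°R.

484.6°R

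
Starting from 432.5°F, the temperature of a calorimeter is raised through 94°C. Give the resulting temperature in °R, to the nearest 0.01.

1061.37°R

Initial temperature in Celsius: (432.5 - 32) × 5/9 = 222.5000°C.
Final Celsius temperature: 222.5000 + 94.0000 = 316.5000°C.
In Rankine: 316.5000 × 1.8 + 491.67 = 1061.37°R.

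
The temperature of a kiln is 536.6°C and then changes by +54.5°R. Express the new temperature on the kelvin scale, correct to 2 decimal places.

The 54.5°R change is an interval, so only the factor 5/9 applies: +54.5 × 5/9 = +30.2778°C.
Final Celsius temperature: 536.6000 + 30.2778 = 566.8778°C.
In kelvin: 566.8778 + 273.15 = 840.03 K.

840.03 K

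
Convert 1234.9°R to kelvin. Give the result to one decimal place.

686.1 K

In Celsius: (1234.9 - 491.67) × 5/9 = 412.9056°C.
In kelvin: 412.9056 + 273.15 = 686.1 K.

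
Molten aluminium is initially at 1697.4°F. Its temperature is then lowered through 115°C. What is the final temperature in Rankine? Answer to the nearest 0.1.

1950.1°R

Initial temperature in Celsius: (1697.4 - 32) × 5/9 = 925.2222°C.
Final Celsius temperature: 925.2222 - 115.0000 = 810.2222°C.
In Rankine: 810.2222 × 1.8 + 491.67 = 1950.1°R.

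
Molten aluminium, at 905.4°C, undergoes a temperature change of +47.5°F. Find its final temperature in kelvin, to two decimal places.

The 47.5°F change is an interval, so only the factor 5/9 applies: +47.5 × 5/9 = +26.3889°C.
Final Celsius temperature: 905.4000 + 26.3889 = 931.7889°C.
In kelvin: 931.7889 + 273.15 = 1204.94 K.

1204.94 K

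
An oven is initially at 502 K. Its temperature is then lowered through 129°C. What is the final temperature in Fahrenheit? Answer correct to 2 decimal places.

Initial temperature in Celsius: 502 - 273.15 = 228.8500°C.
Final Celsius temperature: 228.8500 - 129.0000 = 99.8500°C.
In Fahrenheit: 99.8500 × 1.8 + 32 = 211.73°F.

211.73°F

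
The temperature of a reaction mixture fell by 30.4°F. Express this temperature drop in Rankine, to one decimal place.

30.4°R

Fahrenheit and Rankine degrees are the same size, so the interval is unchanged: 30.4.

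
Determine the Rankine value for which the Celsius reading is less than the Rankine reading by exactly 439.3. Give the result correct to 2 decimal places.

373.84°R

Let R be the Rankine reading. The Celsius reading is C = 5/9·R - 273.15.
Require C - R = -439.3: (-4/9)·R - 273.15 = -439.3.
R = (-439.3 + 273.15) / (-4/9) = 373.84.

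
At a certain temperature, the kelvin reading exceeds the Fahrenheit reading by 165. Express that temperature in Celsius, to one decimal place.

95.2°C

Let x be the Fahrenheit reading; then the kelvin reading is 5/9·x + 255.372.
(5/9·x + 255.372) - x = 165  ⇒  (-4/9)·x = -90.3722  ⇒  x = 203.3375°F.
In Celsius: (203.3375 - 32) × 5/9 = 95.2°C.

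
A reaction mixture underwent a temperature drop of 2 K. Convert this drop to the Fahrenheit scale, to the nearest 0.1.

3.6°F

For a temperature interval the offset drops out; only the factor 1.8 applies.
2 × 1.8 = 3.6.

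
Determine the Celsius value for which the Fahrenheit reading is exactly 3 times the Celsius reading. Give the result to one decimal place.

Let C be the Celsius reading. The Fahrenheit reading is F = 1.8·C + 32.
Require F = 3·C: 1.8·C + 32 = 3·C.
(-1.2)·C = -32  ⇒  C = 26.7.

26.7°C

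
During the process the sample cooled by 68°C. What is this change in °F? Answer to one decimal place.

122.4°F

For a temperature interval the offset drops out; only the factor 1.8 applies.
68 × 1.8 = 122.4.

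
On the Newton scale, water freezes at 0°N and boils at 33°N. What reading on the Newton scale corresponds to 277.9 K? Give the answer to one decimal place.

First in Celsius: 277.9 - 273.15 = 4.7500°C.
Linearly onto the Newton scale: 0 + (4.7500 / 100) × (33 - 0) = 1.6°N.

1.6°N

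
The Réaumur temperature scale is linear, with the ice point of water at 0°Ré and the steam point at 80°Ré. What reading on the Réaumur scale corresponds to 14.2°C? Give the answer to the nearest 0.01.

Linearly onto the Réaumur scale: 0 + (14.2000 / 100) × (80 - 0) = 11.36°Ré.

11.36°Ré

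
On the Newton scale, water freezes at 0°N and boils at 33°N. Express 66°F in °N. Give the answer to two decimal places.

First in Celsius: (66 - 32) × 5/9 = 18.8889°C.
Linearly onto the Newton scale: 0 + (18.8889 / 100) × (33 - 0) = 6.23°N.

6.23°N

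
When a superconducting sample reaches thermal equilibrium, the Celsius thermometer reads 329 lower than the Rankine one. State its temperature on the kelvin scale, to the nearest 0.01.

Let x be the Rankine reading; then the Celsius reading is 5/9·x - 273.15.
(5/9·x - 273.15) - x = -329  ⇒  (-4/9)·x = -55.85  ⇒  x = 125.6625°R.
In Celsius: (125.6625 - 491.67) × 5/9 = -203.3375°C.
In kelvin: -203.3375 + 273.15 = 69.81 K.

69.81 K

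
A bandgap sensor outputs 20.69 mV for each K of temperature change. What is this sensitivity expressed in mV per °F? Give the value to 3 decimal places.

11.494 mV per °F

Since only a temperature interval is involved, the additive offset between the scales drops out.
A change of 1°F is a change of 5/9 K, so per °F the value is 20.69 × 5/9 = 11.494.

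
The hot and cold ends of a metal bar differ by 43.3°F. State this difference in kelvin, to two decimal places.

24.06 K

For a temperature interval the offset drops out; only the factor 5/9 applies.
43.3 × 5/9 = 24.06.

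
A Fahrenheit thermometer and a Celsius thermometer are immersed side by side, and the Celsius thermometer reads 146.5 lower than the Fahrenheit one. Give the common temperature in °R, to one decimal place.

749.3°R

Let x be the Fahrenheit reading; then the Celsius reading is 5/9·x - 17.7778.
(5/9·x - 17.7778) - x = -146.5  ⇒  (-4/9)·x = -128.722  ⇒  x = 289.6250°F.
In Celsius: (289.625 - 32) × 5/9 = 143.1250°C.
In Rankine: 143.1250 × 1.8 + 491.67 = 749.3°R.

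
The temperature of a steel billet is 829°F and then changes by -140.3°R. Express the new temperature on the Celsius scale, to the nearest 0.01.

364.83°C

Initial temperature in Celsius: (829 - 32) × 5/9 = 442.7778°C.
The 140.3°R change is an interval, so only the factor 5/9 applies: -140.3 × 5/9 = -77.9444°C.
Final Celsius temperature: 442.7778 - 77.9444 = 364.8333°C.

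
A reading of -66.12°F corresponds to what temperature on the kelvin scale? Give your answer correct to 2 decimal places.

218.64 K

In Celsius: (-66.12 - 32) × 5/9 = -54.5111°C.
In kelvin: -54.5111 + 273.15 = 218.64 K.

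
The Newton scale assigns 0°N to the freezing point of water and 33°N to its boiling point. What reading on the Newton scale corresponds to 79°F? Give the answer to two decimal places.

First in Celsius: (79 - 32) × 5/9 = 26.1111°C.
Linearly onto the Newton scale: 0 + (26.1111 / 100) × (33 - 0) = 8.62°N.

8.62°N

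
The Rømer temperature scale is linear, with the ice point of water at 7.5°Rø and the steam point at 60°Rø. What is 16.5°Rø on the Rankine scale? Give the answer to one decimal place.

Linear interpolation between the fixed points: C = (16.5 - 7.5) × 100 / (60 - 7.5) = 17.1429°C.
Then 17.1429 × 1.8 + 491.67 = 522.5°R.

522.5°R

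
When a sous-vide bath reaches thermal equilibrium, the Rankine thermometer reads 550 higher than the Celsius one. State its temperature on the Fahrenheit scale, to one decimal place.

163.2°F

Let x be the Celsius reading; then the Rankine reading is 1.8·x + 491.67.
(1.8·x + 491.67) - x = 550  ⇒  (0.8)·x = 58.33  ⇒  x = 72.9125°C.
In Fahrenheit: 72.9125 × 1.8 + 32 = 163.2°F.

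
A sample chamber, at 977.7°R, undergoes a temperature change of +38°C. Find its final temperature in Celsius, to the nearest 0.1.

Initial temperature in Celsius: (977.7 - 491.67) × 5/9 = 270.0167°C.
Final Celsius temperature: 270.0167 + 38.0000 = 308.0167°C.

308.0°C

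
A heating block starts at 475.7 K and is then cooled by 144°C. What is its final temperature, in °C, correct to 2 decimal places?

Initial temperature in Celsius: 475.7 - 273.15 = 202.5500°C.
Final Celsius temperature: 202.5500 - 144.0000 = 58.5500°C.

58.55°C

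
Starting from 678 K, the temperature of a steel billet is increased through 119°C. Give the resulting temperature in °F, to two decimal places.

974.93°F

Initial temperature in Celsius: 678 - 273.15 = 404.8500°C.
Final Celsius temperature: 404.8500 + 119.0000 = 523.8500°C.
In Fahrenheit: 523.8500 × 1.8 + 32 = 974.93°F.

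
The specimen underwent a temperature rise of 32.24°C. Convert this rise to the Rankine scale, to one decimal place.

58.0°R

An interval of 1°C corresponds to 1.8°R.
32.24 × 1.8 = 58.0.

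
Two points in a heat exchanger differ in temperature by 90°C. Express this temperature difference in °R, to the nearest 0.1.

162.0°R

An interval of 1°C corresponds to 1.8°R.
90 × 1.8 = 162.0.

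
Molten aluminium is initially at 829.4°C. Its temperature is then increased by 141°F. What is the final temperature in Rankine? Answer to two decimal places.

2125.59°R

The 141°F change is an interval, so only the factor 5/9 applies: +141 × 5/9 = +78.3333°C.
Final Celsius temperature: 829.4000 + 78.3333 = 907.7333°C.
In Rankine: 907.7333 × 1.8 + 491.67 = 2125.59°R.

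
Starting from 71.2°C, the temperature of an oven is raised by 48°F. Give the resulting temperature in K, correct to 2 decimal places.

The 48°F change is an interval, so only the factor 5/9 applies: +48 × 5/9 = +26.6667°C.
Final Celsius temperature: 71.2000 + 26.6667 = 97.8667°C.
In kelvin: 97.8667 + 273.15 = 371.02 K.

371.02 K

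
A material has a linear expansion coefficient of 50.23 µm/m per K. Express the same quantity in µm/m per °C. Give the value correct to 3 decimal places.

50.230 µm/m per °C

Since only a temperature interval is involved, the additive offset between the scales drops out.
A change of 1°C is a change of 1 K, so per °C the value is 50.23 × 1 = 50.230.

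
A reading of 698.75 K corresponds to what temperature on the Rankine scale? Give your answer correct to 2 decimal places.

In Celsius: 698.75 - 273.15 = 425.6000°C.
In Rankine: 425.6000 × 1.8 + 491.67 = 1257.75°R.

1257.75°R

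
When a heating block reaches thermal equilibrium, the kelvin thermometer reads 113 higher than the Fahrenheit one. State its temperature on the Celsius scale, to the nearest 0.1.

160.2°C

Let x be the Fahrenheit reading; then the kelvin reading is 5/9·x + 255.372.
(5/9·x + 255.372) - x = 113  ⇒  (-4/9)·x = -142.372  ⇒  x = 320.3375°F.
In Celsius: (320.3375 - 32) × 5/9 = 160.2°C.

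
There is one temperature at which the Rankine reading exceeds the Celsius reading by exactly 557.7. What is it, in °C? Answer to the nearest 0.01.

82.54°C

Let C be the Celsius reading. The Rankine reading is R = 1.8·C + 491.67.
Require R - C = 557.7: (0.8)·C + 491.67 = 557.7.
C = (557.7 - 491.67) / (0.8) = 82.54.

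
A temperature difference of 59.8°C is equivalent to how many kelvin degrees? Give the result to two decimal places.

Celsius and kelvin degrees are the same size, so the interval is unchanged: 59.80.

59.80 K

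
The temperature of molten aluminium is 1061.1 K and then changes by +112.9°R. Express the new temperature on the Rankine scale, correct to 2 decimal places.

Initial temperature in Celsius: 1061.1 - 273.15 = 787.9500°C.
The 112.9°R change is an interval, so only the factor 5/9 applies: +112.9 × 5/9 = +62.7222°C.
Final Celsius temperature: 787.9500 + 62.7222 = 850.6722°C.
In Rankine: 850.6722 × 1.8 + 491.67 = 2022.88°R.

2022.88°R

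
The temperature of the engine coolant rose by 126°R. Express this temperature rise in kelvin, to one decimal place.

An interval of 1°R corresponds to 5/9 K.
126 × 5/9 = 70.0.

70.0 K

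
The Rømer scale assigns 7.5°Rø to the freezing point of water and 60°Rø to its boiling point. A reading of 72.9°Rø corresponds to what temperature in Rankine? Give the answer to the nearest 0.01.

715.90°R

Linear interpolation between the fixed points: C = (72.9 - 7.5) × 100 / (60 - 7.5) = 124.5714°C.
Then 124.5714 × 1.8 + 491.67 = 715.90°R.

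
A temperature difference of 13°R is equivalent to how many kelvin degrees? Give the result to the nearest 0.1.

Only the scale ratio 5/9 matters for a change in temperature.
13 × 5/9 = 7.2.

7.2 K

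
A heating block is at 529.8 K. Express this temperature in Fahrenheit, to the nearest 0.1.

In Celsius: 529.8 - 273.15 = 256.6500°C.
In Fahrenheit: 256.6500 × 1.8 + 32 = 494.0°F.

494.0°F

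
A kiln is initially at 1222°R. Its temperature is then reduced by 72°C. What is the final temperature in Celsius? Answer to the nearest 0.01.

Initial temperature in Celsius: (1222 - 491.67) × 5/9 = 405.7389°C.
Final Celsius temperature: 405.7389 - 72.0000 = 333.7389°C.

333.74°C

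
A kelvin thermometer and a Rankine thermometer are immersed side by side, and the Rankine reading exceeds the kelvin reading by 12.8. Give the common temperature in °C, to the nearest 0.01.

-257.15°C

Let x be the kelvin reading; then the Rankine reading is 1.8·x.
(1.8·x) - x = 12.8  ⇒  (0.8)·x = 12.8  ⇒  x = 16.0000 K.
In Celsius: 16 - 273.15 = -257.15°C.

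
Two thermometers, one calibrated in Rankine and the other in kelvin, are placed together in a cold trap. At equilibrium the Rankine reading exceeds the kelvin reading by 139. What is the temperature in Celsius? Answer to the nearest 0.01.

-99.40°C

Let x be the Rankine reading; then the kelvin reading is 5/9·x.
(5/9·x) - x = -139  ⇒  (-4/9)·x = -139  ⇒  x = 312.7500°R.
In Celsius: (312.75 - 491.67) × 5/9 = -99.40°C.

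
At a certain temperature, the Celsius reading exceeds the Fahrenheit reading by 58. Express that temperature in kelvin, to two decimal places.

Let x be the Celsius reading; then the Fahrenheit reading is 1.8·x + 32.
(1.8·x + 32) - x = -58  ⇒  (0.8)·x = -90  ⇒  x = -112.5000°C.
In kelvin: -112.5000 + 273.15 = 160.65 K.

160.65 K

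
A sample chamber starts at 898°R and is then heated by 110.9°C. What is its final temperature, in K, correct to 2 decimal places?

Initial temperature in Celsius: (898 - 491.67) × 5/9 = 225.7389°C.
Final Celsius temperature: 225.7389 + 110.9000 = 336.6389°C.
In kelvin: 336.6389 + 273.15 = 609.79 K.

609.79 K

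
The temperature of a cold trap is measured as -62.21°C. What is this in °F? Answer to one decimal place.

In Fahrenheit: -62.2100 × 1.8 + 32 = -80.0°F.

-80.0°F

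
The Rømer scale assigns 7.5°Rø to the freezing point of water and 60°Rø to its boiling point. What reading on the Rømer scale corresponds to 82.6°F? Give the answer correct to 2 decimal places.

First in Celsius: (82.6 - 32) × 5/9 = 28.1111°C.
Linearly onto the Rømer scale: 7.5 + (28.1111 / 100) × (60 - 7.5) = 22.26°Rø.

22.26°Rø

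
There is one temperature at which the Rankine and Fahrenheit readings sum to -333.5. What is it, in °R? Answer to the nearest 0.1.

63.1°R

Let R be the Rankine reading. The Fahrenheit reading is F = 1·R - 459.67.
Require R + F = -333.5: (2)·R - 459.67 = -333.5.
R = (-333.5 + 459.67) / (2) = 63.1.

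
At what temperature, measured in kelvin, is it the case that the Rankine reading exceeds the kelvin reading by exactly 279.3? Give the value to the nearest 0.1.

Let K be the kelvin reading. The Rankine reading is R = 1.8·K.
Require R - K = 279.3: (0.8)·K = 279.3.
K = (279.3) / (0.8) = 349.1.

349.1 K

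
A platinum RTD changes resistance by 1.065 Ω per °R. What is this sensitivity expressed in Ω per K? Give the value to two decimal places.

The quantity depends on a temperature interval, so only the ratio of degree sizes applies; the offset between the scales is irrelevant.
A change of 1 K is a change of 1.8°R, so per K the value is 1.065 × 1.8 = 1.92.

1.92 Ω per K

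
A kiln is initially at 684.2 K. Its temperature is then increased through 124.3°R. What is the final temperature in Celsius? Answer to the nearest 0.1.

480.1°C

Initial temperature in Celsius: 684.2 - 273.15 = 411.0500°C.
The 124.3°R change is an interval, so only the factor 5/9 applies: +124.3 × 5/9 = +69.0556°C.
Final Celsius temperature: 411.0500 + 69.0556 = 480.1056°C.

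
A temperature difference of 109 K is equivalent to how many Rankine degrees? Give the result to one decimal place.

An interval of 1 K corresponds to 1.8°R.
109 × 1.8 = 196.2.

196.2°R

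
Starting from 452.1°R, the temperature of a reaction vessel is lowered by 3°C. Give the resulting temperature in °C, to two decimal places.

Initial temperature in Celsius: (452.1 - 491.67) × 5/9 = -21.9833°C.
Final Celsius temperature: -21.9833 - 3.0000 = -24.9833°C.

-24.98°C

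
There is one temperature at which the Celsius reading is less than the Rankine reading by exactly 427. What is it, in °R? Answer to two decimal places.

346.16°R

Let R be the Rankine reading. The Celsius reading is C = 5/9·R - 273.15.
Require C - R = -427: (-4/9)·R - 273.15 = -427.
R = (-427 + 273.15) / (-4/9) = 346.16.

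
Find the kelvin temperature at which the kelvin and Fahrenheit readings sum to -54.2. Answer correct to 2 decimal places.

144.81 K

Let K be the kelvin reading. The Fahrenheit reading is F = 1.8·K - 459.67.
Require K + F = -54.2: (2.8)·K - 459.67 = -54.2.
K = (-54.2 + 459.67) / (2.8) = 144.81.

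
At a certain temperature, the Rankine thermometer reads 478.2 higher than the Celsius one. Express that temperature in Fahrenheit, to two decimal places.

1.69°F

Let x be the Celsius reading; then the Rankine reading is 1.8·x + 491.67.
(1.8·x + 491.67) - x = 478.2  ⇒  (0.8)·x = -13.47  ⇒  x = -16.8375°C.
In Fahrenheit: -16.8375 × 1.8 + 32 = 1.69°F.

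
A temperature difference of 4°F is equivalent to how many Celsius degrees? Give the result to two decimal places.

2.22°C

For a temperature interval the offset drops out; only the factor 5/9 applies.
4 × 5/9 = 2.22.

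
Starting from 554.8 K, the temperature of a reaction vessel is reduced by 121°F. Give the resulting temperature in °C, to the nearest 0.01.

214.43°C

Initial temperature in Celsius: 554.8 - 273.15 = 281.6500°C.
The 121°F change is an interval, so only the factor 5/9 applies: -121 × 5/9 = -67.2222°C.
Final Celsius temperature: 281.6500 - 67.2222 = 214.4278°C.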